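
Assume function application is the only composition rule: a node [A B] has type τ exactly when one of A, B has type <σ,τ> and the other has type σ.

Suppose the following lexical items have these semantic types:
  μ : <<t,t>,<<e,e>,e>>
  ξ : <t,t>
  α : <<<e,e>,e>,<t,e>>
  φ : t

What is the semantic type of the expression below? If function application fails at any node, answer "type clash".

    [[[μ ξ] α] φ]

e

[μ ξ]: functor μ : <<t,t>,<<e,e>,e>>, argument ξ : <t,t>; result <<e,e>,e>.
[[μ ξ] α]: functor α : <<<e,e>,e>,<t,e>>, argument [μ ξ] : <<e,e>,e>; result <t,e>.
[[[μ ξ] α] φ]: functor [[μ ξ] α] : <t,e>, argument φ : t; result e.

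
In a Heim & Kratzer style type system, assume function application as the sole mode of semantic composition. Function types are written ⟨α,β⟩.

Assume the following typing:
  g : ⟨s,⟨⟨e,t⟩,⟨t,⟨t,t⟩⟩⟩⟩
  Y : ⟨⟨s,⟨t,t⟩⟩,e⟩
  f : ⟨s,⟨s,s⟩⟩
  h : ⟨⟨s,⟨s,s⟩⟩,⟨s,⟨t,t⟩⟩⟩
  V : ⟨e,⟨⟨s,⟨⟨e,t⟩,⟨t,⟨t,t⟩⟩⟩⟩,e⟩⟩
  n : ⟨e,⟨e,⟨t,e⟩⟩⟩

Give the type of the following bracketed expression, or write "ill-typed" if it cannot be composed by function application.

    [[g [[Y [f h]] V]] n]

[f h]: ⟨⟨s,⟨s,s⟩⟩,⟨s,⟨t,t⟩⟩⟩ applied to ⟨s,⟨s,s⟩⟩ yields ⟨s,⟨t,t⟩⟩.
[Y [f h]]: ⟨⟨s,⟨t,t⟩⟩,e⟩ applied to ⟨s,⟨t,t⟩⟩ yields e.
[[Y [f h]] V]: ⟨e,⟨⟨s,⟨⟨e,t⟩,⟨t,⟨t,t⟩⟩⟩⟩,e⟩⟩ applied to e yields ⟨⟨s,⟨⟨e,t⟩,⟨t,⟨t,t⟩⟩⟩⟩,e⟩.
[g [[Y [f h]] V]]: ⟨⟨s,⟨⟨e,t⟩,⟨t,⟨t,t⟩⟩⟩⟩,e⟩ applied to ⟨s,⟨⟨e,t⟩,⟨t,⟨t,t⟩⟩⟩⟩ yields e.
[[g [[Y [f h]] V]] n]: ⟨e,⟨e,⟨t,e⟩⟩⟩ applied to e yields ⟨e,⟨t,e⟩⟩.

⟨e,⟨t,e⟩⟩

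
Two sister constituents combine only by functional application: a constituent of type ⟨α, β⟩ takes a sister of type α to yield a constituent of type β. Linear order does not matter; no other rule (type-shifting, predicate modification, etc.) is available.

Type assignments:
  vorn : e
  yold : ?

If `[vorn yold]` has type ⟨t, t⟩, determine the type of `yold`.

⟨e, ⟨t, t⟩⟩

[vorn yold] is required to be ⟨t, t⟩. vorn : e cannot yield ⟨t, t⟩ as functor, so yold : ⟨e, ⟨t, t⟩⟩.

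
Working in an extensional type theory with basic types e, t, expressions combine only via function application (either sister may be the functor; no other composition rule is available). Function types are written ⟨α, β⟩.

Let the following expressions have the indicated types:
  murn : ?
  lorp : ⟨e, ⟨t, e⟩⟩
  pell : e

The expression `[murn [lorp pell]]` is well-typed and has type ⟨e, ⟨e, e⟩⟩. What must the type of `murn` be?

⟨⟨t, e⟩, ⟨e, ⟨e, e⟩⟩⟩

[murn [lorp pell]] must have type ⟨e, ⟨e, e⟩⟩. The sister [lorp pell] has type ⟨t, e⟩; that is not a function onto ⟨e, ⟨e, e⟩⟩, so murn must be the functor, of type ⟨⟨t, e⟩, ⟨e, ⟨e, e⟩⟩⟩.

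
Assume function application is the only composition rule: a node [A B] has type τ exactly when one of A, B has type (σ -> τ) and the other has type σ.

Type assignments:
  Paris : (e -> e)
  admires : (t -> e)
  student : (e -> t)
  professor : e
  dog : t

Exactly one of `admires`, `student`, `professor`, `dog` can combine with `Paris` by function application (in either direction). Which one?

admires : (t -> e) — neither side's domain matches the other.
student : (e -> t) — neither side's domain matches the other.
professor — combines: Paris : (e -> e) takes professor : e as argument, giving e.
dog : t — neither side's domain matches the other.

professor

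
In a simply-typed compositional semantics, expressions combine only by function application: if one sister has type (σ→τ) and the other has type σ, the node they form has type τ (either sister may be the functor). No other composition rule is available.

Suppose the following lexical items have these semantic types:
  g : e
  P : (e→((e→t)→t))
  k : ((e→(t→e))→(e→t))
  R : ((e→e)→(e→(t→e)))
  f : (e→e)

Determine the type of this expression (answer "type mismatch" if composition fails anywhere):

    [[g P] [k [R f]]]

t

[g P] — P of type (e→((e→t)→t)) combines with g of type e: type ((e→t)→t).
[R f] — R of type ((e→e)→(e→(t→e))) combines with f of type (e→e): type (e→(t→e)).
[k [R f]] — k of type ((e→(t→e))→(e→t)) combines with [R f] of type (e→(t→e)): type (e→t).
[[g P] [k [R f]]] — [g P] of type ((e→t)→t) combines with [k [R f]] of type (e→t): type t.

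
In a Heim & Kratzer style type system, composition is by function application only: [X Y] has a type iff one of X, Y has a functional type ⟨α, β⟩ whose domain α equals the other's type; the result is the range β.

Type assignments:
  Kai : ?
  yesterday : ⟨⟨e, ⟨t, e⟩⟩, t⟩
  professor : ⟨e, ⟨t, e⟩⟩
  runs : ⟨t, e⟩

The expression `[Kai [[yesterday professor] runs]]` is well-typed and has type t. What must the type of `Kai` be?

⟨e, t⟩

For [Kai [[yesterday professor] runs]] to have type t with [[yesterday professor] runs] of type e, Kai must be the function: Kai : ⟨e, t⟩.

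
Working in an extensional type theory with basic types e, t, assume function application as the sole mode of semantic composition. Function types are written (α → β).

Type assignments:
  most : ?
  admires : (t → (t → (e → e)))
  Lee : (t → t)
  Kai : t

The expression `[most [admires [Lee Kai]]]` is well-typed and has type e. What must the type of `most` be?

[most [admires [Lee Kai]]] is required to be e. [admires [Lee Kai]] : (t → (e → e)) cannot yield e as functor, so most : ((t → (e → e)) → e).

((t → (e → e)) → e)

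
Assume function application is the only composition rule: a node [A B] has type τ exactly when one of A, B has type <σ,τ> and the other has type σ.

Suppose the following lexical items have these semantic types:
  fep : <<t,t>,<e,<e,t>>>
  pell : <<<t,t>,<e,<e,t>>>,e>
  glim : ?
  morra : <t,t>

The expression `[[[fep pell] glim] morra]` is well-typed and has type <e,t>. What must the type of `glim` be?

<e,<<t,t>,<e,t>>>

For [[[fep pell] glim] morra] to have type <e,t> with morra of type <t,t>, [[fep pell] glim] must be the function: [[fep pell] glim] : <<t,t>,<e,t>>.
For [[fep pell] glim] to have type <<t,t>,<e,t>> with [fep pell] of type e, glim must be the function: glim : <e,<<t,t>,<e,t>>>.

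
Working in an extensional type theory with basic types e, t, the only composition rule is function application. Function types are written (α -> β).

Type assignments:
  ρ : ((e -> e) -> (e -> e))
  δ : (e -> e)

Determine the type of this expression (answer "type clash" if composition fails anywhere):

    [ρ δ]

(e -> e)

[ρ δ]: ρ is ((e -> e) -> (e -> e)), δ is (e -> e); result (e -> e).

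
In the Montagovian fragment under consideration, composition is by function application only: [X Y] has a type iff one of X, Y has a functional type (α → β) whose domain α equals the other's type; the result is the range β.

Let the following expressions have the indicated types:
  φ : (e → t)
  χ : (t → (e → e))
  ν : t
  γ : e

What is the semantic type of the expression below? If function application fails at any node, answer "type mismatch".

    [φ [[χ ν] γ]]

t

[χ ν]: χ is (t → (e → e)), ν is t; result (e → e).
[[χ ν] γ]: [χ ν] is (e → e), γ is e; result e.
[φ [[χ ν] γ]]: φ is (e → t), [[χ ν] γ] is e; result t.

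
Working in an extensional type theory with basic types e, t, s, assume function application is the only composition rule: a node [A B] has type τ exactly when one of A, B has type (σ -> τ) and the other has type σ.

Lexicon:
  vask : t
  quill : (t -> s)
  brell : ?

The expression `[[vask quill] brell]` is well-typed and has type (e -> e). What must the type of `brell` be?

(s -> (e -> e))

[[vask quill] brell] must have type (e -> e). The sister [vask quill] has type s; that is not a function onto (e -> e), so brell must be the functor, of type (s -> (e -> e)).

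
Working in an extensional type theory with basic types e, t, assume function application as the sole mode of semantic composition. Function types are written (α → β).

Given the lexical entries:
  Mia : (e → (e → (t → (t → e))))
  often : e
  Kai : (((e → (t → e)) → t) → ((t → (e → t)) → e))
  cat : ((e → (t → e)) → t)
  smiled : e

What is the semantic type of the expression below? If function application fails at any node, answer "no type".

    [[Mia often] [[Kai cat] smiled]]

no type

At [Mia often], Mia : (e → (e → (t → (t → e)))) takes often : e, giving (e → (t → (t → e))).
At [Kai cat], Kai : (((e → (t → e)) → t) → ((t → (e → t)) → e)) takes cat : ((e → (t → e)) → t), giving ((t → (e → t)) → e).
At [[Kai cat] smiled]: neither ((t → (e → t)) → e) nor e can take the other as argument; the node is ill-typed.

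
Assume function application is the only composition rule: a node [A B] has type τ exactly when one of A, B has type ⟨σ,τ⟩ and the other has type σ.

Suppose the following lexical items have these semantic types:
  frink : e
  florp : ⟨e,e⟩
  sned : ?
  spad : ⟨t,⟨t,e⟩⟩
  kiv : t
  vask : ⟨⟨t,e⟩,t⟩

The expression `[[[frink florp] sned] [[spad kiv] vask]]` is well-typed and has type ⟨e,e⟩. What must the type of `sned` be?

⟨e,⟨t,⟨e,e⟩⟩⟩

[[[frink florp] sned] [[spad kiv] vask]] is required to be ⟨e,e⟩. [[spad kiv] vask] : t cannot yield ⟨e,e⟩ as functor, so [[frink florp] sned] : ⟨t,⟨e,e⟩⟩.
[[frink florp] sned] is required to be ⟨t,⟨e,e⟩⟩. [frink florp] : e cannot yield ⟨t,⟨e,e⟩⟩ as functor, so sned : ⟨e,⟨t,⟨e,e⟩⟩⟩.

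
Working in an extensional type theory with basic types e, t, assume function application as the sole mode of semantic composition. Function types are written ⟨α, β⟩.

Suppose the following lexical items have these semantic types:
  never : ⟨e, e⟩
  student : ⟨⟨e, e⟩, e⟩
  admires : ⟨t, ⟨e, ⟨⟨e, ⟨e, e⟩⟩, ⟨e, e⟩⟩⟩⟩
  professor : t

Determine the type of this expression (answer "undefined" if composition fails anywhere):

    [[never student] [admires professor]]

⟨⟨e, ⟨e, e⟩⟩, ⟨e, e⟩⟩

[never student]: functor student : ⟨⟨e, e⟩, e⟩, argument never : ⟨e, e⟩; result e.
[admires professor]: functor admires : ⟨t, ⟨e, ⟨⟨e, ⟨e, e⟩⟩, ⟨e, e⟩⟩⟩⟩, argument professor : t; result ⟨e, ⟨⟨e, ⟨e, e⟩⟩, ⟨e, e⟩⟩⟩.
[[never student] [admires professor]]: functor [admires professor] : ⟨e, ⟨⟨e, ⟨e, e⟩⟩, ⟨e, e⟩⟩⟩, argument [never student] : e; result ⟨⟨e, ⟨e, e⟩⟩, ⟨e, e⟩⟩.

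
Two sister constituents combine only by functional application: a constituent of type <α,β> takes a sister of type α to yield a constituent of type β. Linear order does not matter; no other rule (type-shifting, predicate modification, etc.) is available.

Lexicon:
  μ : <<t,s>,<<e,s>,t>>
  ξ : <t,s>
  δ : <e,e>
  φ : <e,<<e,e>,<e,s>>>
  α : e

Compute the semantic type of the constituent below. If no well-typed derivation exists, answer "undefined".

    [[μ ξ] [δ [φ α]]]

[μ ξ]: <<t,s>,<<e,s>,t>> applied to <t,s> yields <<e,s>,t>.
[φ α]: <e,<<e,e>,<e,s>>> applied to e yields <<e,e>,<e,s>>.
[δ [φ α]]: <<e,e>,<e,s>> applied to <e,e> yields <e,s>.
[[μ ξ] [δ [φ α]]]: <<e,s>,t> applied to <e,s> yields t.

t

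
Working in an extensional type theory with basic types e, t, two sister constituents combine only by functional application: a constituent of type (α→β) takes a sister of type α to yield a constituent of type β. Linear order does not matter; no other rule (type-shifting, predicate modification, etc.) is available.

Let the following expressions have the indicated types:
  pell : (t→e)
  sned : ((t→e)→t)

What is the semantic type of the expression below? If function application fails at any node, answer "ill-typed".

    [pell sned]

[pell sned]: sned is ((t→e)→t), pell is (t→e); result t.

t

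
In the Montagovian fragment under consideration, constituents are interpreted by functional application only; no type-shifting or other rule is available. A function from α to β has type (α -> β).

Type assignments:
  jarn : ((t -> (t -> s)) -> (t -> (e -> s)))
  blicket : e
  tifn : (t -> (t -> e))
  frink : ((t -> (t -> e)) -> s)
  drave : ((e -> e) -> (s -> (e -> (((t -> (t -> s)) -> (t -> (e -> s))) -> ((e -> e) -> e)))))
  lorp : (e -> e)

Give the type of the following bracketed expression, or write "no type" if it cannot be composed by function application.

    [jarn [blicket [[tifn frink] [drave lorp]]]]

((e -> e) -> e)

At [tifn frink], frink : ((t -> (t -> e)) -> s) takes tifn : (t -> (t -> e)), giving s.
At [drave lorp], drave : ((e -> e) -> (s -> (e -> (((t -> (t -> s)) -> (t -> (e -> s))) -> ((e -> e) -> e))))) takes lorp : (e -> e), giving (s -> (e -> (((t -> (t -> s)) -> (t -> (e -> s))) -> ((e -> e) -> e)))).
At [[tifn frink] [drave lorp]], [drave lorp] : (s -> (e -> (((t -> (t -> s)) -> (t -> (e -> s))) -> ((e -> e) -> e)))) takes [tifn frink] : s, giving (e -> (((t -> (t -> s)) -> (t -> (e -> s))) -> ((e -> e) -> e))).
At [blicket [[tifn frink] [drave lorp]]], [[tifn frink] [drave lorp]] : (e -> (((t -> (t -> s)) -> (t -> (e -> s))) -> ((e -> e) -> e))) takes blicket : e, giving (((t -> (t -> s)) -> (t -> (e -> s))) -> ((e -> e) -> e)).
At [jarn [blicket [[tifn frink] [drave lorp]]]], [blicket [[tifn frink] [drave lorp]]] : (((t -> (t -> s)) -> (t -> (e -> s))) -> ((e -> e) -> e)) takes jarn : ((t -> (t -> s)) -> (t -> (e -> s))), giving ((e -> e) -> e).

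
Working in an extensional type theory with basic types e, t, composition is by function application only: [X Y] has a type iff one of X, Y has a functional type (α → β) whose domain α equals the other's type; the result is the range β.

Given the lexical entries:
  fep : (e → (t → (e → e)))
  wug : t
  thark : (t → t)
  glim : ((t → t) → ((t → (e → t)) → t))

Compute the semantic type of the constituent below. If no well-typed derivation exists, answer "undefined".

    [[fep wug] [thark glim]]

[fep wug]: (e → (t → (e → e))) and t cannot combine by function application — type clash.

undefined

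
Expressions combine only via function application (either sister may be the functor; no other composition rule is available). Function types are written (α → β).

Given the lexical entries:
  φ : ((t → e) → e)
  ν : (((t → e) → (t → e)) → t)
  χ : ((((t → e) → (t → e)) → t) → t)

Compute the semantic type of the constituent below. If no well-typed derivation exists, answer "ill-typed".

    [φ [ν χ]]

ill-typed

[ν χ]: χ is ((((t → e) → (t → e)) → t) → t), ν is (((t → e) → (t → e)) → t); result t.
[φ [ν χ]]: ((t → e) → e) and t cannot combine by function application — type clash.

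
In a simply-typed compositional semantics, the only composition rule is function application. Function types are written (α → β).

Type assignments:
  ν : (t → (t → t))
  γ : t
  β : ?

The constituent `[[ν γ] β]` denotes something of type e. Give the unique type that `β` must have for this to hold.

((t → t) → e)

[[ν γ] β] is required to be e. [ν γ] : (t → t) cannot yield e as functor, so β : ((t → t) → e).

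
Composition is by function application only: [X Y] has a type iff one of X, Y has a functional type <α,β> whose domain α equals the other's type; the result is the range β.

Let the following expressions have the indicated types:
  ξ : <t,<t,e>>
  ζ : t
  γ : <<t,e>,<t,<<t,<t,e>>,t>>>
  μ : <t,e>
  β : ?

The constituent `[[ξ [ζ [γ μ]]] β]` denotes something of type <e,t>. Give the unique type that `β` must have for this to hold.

[[ξ [ζ [γ μ]]] β] is required to be <e,t>. [ξ [ζ [γ μ]]] : t cannot yield <e,t> as functor, so β : <t,<e,t>>.

<t,<e,t>>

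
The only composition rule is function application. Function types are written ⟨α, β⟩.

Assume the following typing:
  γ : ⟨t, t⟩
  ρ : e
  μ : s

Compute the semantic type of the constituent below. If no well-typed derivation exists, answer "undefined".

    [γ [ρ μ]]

undefined

[ρ μ]: e with s — neither is a function whose domain matches the other; composition fails here.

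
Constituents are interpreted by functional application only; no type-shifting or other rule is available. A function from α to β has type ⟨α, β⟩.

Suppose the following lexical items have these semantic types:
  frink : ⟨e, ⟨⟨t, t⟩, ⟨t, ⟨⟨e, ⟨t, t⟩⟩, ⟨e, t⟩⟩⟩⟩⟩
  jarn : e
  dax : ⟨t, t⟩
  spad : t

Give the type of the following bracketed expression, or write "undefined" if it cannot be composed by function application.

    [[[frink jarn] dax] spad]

⟨⟨e, ⟨t, t⟩⟩, ⟨e, t⟩⟩

At [frink jarn], frink : ⟨e, ⟨⟨t, t⟩, ⟨t, ⟨⟨e, ⟨t, t⟩⟩, ⟨e, t⟩⟩⟩⟩⟩ takes jarn : e, giving ⟨⟨t, t⟩, ⟨t, ⟨⟨e, ⟨t, t⟩⟩, ⟨e, t⟩⟩⟩⟩.
At [[frink jarn] dax], [frink jarn] : ⟨⟨t, t⟩, ⟨t, ⟨⟨e, ⟨t, t⟩⟩, ⟨e, t⟩⟩⟩⟩ takes dax : ⟨t, t⟩, giving ⟨t, ⟨⟨e, ⟨t, t⟩⟩, ⟨e, t⟩⟩⟩.
At [[[frink jarn] dax] spad], [[frink jarn] dax] : ⟨t, ⟨⟨e, ⟨t, t⟩⟩, ⟨e, t⟩⟩⟩ takes spad : t, giving ⟨⟨e, ⟨t, t⟩⟩, ⟨e, t⟩⟩.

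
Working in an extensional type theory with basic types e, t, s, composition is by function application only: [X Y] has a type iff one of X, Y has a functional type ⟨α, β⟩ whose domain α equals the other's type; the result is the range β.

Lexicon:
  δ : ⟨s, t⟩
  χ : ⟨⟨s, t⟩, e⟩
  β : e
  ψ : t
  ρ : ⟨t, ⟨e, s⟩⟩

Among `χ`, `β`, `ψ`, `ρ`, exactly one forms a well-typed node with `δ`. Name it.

χ — combines: χ : ⟨⟨s, t⟩, e⟩ takes δ : ⟨s, t⟩ as argument, giving e.
β : e — δ needs s; β needs nothing (atomic); neither fits.
ψ : t — δ needs s; ψ needs nothing (atomic); neither fits.
ρ : ⟨t, ⟨e, s⟩⟩ — δ needs s; ρ needs t; neither fits.

χ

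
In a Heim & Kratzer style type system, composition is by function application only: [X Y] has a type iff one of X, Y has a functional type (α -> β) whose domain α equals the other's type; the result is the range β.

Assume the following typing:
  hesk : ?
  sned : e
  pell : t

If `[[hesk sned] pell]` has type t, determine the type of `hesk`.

(e -> (t -> t))

[[hesk sned] pell] is required to be t. pell : t cannot yield t as functor, so [hesk sned] : (t -> t).
[hesk sned] is required to be (t -> t). sned : e cannot yield (t -> t) as functor, so hesk : (e -> (t -> t)).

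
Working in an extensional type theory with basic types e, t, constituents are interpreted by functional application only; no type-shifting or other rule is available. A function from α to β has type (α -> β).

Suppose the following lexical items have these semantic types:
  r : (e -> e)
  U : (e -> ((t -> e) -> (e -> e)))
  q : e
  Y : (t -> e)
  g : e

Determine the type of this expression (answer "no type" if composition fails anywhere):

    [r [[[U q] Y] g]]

[U q]: functor U : (e -> ((t -> e) -> (e -> e))), argument q : e; result ((t -> e) -> (e -> e)).
[[U q] Y]: functor [U q] : ((t -> e) -> (e -> e)), argument Y : (t -> e); result (e -> e).
[[[U q] Y] g]: functor [[U q] Y] : (e -> e), argument g : e; result e.
[r [[[U q] Y] g]]: functor r : (e -> e), argument [[[U q] Y] g] : e; result e.

e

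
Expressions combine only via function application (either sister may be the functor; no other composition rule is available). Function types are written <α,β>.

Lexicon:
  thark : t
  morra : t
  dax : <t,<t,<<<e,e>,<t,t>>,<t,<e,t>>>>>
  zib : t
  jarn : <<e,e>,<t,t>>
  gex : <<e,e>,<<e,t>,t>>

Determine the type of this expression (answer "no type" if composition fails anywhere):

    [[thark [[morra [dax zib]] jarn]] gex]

no type

[dax zib]: <t,<t,<<<e,e>,<t,t>>,<t,<e,t>>>>> applied to t yields <t,<<<e,e>,<t,t>>,<t,<e,t>>>>.
[morra [dax zib]]: <t,<<<e,e>,<t,t>>,<t,<e,t>>>> applied to t yields <<<e,e>,<t,t>>,<t,<e,t>>>.
[[morra [dax zib]] jarn]: <<<e,e>,<t,t>>,<t,<e,t>>> applied to <<e,e>,<t,t>> yields <t,<e,t>>.
[thark [[morra [dax zib]] jarn]]: <t,<e,t>> applied to t yields <e,t>.
[[thark [[morra [dax zib]] jarn]] gex]: <e,t> with <<e,e>,<<e,t>,t>> — neither is a function whose domain matches the other; composition fails here.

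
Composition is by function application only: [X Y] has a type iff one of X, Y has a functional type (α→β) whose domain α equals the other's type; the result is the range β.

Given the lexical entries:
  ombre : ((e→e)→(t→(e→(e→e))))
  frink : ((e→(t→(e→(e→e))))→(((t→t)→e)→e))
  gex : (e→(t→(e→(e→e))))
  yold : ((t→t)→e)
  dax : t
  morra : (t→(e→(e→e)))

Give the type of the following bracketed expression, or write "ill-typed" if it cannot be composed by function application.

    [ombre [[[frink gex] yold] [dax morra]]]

(t→(e→(e→e)))

At [frink gex], frink : ((e→(t→(e→(e→e))))→(((t→t)→e)→e)) takes gex : (e→(t→(e→(e→e)))), giving (((t→t)→e)→e).
At [[frink gex] yold], [frink gex] : (((t→t)→e)→e) takes yold : ((t→t)→e), giving e.
At [dax morra], morra : (t→(e→(e→e))) takes dax : t, giving (e→(e→e)).
At [[[frink gex] yold] [dax morra]], [dax morra] : (e→(e→e)) takes [[frink gex] yold] : e, giving (e→e).
At [ombre [[[frink gex] yold] [dax morra]]], ombre : ((e→e)→(t→(e→(e→e)))) takes [[[frink gex] yold] [dax morra]] : (e→e), giving (t→(e→(e→e))).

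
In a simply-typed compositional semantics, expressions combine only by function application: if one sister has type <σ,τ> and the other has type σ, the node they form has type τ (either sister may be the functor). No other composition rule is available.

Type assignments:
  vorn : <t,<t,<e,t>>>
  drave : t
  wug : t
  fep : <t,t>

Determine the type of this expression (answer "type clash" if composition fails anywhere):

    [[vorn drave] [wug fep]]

<e,t>

[vorn drave] — vorn of type <t,<t,<e,t>>> combines with drave of type t: type <t,<e,t>>.
[wug fep] — fep of type <t,t> combines with wug of type t: type t.
[[vorn drave] [wug fep]] — [vorn drave] of type <t,<e,t>> combines with [wug fep] of type t: type <e,t>.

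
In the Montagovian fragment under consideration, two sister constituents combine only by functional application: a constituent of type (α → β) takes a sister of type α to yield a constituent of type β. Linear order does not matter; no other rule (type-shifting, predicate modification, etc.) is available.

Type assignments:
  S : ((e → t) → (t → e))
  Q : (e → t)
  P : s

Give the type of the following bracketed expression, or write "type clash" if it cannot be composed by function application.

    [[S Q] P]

[S Q]: functor S : ((e → t) → (t → e)), argument Q : (e → t); result (t → e).
[[S Q] P]: (t → e) and s cannot combine by function application — type clash.

type clash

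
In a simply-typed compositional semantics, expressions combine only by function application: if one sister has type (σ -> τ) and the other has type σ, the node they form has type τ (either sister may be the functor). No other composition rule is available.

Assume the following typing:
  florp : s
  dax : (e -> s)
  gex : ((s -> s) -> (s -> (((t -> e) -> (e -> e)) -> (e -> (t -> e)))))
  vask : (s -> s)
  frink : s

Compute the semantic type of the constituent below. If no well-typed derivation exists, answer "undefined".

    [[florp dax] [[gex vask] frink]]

[florp dax]: s and (e -> s) cannot combine by function application — type clash.

undefined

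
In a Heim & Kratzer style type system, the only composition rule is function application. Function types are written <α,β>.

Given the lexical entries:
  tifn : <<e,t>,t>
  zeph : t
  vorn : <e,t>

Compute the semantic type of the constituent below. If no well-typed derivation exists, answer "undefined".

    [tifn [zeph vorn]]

[zeph vorn]: t and <e,t> cannot combine by function application — type clash.

undefined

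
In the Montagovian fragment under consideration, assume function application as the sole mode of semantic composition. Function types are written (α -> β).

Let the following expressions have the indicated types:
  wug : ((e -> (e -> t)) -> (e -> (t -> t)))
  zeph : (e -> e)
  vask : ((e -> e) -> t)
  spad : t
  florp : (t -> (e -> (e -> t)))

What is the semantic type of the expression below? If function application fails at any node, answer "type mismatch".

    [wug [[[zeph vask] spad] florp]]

[zeph vask]: ((e -> e) -> t) applied to (e -> e) yields t.
[[zeph vask] spad]: t with t — neither is a function whose domain matches the other; composition fails here.

type mismatch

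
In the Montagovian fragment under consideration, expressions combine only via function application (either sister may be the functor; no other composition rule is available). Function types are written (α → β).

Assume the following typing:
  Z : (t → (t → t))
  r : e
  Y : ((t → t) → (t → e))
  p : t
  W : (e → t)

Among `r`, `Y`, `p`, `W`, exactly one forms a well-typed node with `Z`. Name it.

r : e — neither side's domain matches the other.
Y : ((t → t) → (t → e)) — neither side's domain matches the other.
p — combines: Z : (t → (t → t)) takes p : t as argument, giving (t → t).
W : (e → t) — neither side's domain matches the other.

p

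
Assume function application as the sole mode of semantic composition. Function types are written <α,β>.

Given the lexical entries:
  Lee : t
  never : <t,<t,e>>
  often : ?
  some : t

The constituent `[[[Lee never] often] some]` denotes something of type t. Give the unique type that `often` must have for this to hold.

<<t,e>,<t,t>>

[[[Lee never] often] some] is required to be t. some : t cannot yield t as functor, so [[Lee never] often] : <t,t>.
[[Lee never] often] is required to be <t,t>. [Lee never] : <t,e> cannot yield <t,t> as functor, so often : <<t,e>,<t,t>>.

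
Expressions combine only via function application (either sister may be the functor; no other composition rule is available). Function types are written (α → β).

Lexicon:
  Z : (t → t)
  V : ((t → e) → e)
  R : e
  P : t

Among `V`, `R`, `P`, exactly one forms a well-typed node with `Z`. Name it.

P

V : ((t → e) → e) — does not combine with Z.
R : e — does not combine with Z.
P — combines: Z : (t → t) takes P : t as argument, giving t.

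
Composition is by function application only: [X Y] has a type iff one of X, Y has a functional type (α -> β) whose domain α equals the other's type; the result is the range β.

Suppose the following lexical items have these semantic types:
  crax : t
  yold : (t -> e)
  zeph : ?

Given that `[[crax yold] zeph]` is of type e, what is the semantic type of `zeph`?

(e -> e)

For [[crax yold] zeph] to have type e with [crax yold] of type e, zeph must be the function: zeph : (e -> e).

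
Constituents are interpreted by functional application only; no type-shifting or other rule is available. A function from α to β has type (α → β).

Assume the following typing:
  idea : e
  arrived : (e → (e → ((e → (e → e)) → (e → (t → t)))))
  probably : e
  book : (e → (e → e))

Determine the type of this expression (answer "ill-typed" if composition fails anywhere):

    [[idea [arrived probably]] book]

[arrived probably]: (e → (e → ((e → (e → e)) → (e → (t → t))))) applied to e yields (e → ((e → (e → e)) → (e → (t → t)))).
[idea [arrived probably]]: (e → ((e → (e → e)) → (e → (t → t)))) applied to e yields ((e → (e → e)) → (e → (t → t))).
[[idea [arrived probably]] book]: ((e → (e → e)) → (e → (t → t))) applied to (e → (e → e)) yields (e → (t → t)).

(e → (t → t))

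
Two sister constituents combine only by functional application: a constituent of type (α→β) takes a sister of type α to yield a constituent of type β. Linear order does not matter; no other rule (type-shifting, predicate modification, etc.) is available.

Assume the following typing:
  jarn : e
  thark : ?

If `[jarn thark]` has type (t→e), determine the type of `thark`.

For [jarn thark] to have type (t→e) with jarn of type e, thark must be the function: thark : (e→(t→e)).

(e→(t→e))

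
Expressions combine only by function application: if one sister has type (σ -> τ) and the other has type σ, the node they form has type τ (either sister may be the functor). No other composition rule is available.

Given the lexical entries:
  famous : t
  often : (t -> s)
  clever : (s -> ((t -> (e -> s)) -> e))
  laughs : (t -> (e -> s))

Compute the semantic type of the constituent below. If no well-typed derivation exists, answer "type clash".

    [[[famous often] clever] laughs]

e

[famous often]: often is (t -> s), famous is t; result s.
[[famous often] clever]: clever is (s -> ((t -> (e -> s)) -> e)), [famous often] is s; result ((t -> (e -> s)) -> e).
[[[famous often] clever] laughs]: [[famous often] clever] is ((t -> (e -> s)) -> e), laughs is (t -> (e -> s)); result e.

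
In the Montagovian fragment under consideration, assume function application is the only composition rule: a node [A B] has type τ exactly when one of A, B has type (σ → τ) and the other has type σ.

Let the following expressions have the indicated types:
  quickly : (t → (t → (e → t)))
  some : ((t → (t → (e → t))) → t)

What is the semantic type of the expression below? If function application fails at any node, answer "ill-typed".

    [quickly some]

[quickly some]: functor some : ((t → (t → (e → t))) → t), argument quickly : (t → (t → (e → t))); result t.

t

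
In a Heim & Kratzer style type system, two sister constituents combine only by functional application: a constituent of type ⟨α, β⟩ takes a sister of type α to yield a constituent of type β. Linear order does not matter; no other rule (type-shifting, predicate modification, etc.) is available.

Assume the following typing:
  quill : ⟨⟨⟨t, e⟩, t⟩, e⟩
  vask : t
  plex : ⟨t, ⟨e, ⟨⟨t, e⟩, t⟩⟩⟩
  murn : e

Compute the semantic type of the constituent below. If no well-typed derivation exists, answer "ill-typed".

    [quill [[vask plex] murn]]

e

At [vask plex], plex : ⟨t, ⟨e, ⟨⟨t, e⟩, t⟩⟩⟩ takes vask : t, giving ⟨e, ⟨⟨t, e⟩, t⟩⟩.
At [[vask plex] murn], [vask plex] : ⟨e, ⟨⟨t, e⟩, t⟩⟩ takes murn : e, giving ⟨⟨t, e⟩, t⟩.
At [quill [[vask plex] murn]], quill : ⟨⟨⟨t, e⟩, t⟩, e⟩ takes [[vask plex] murn] : ⟨⟨t, e⟩, t⟩, giving e.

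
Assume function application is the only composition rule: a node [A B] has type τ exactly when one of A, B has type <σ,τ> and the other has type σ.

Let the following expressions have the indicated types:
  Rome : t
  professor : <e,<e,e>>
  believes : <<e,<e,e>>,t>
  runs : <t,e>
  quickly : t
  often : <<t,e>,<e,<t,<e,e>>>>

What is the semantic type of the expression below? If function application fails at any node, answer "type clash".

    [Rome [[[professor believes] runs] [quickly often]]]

At [professor believes], believes : <<e,<e,e>>,t> takes professor : <e,<e,e>>, giving t.
At [[professor believes] runs], runs : <t,e> takes [professor believes] : t, giving e.
[quickly often]: t and <<t,e>,<e,<t,<e,e>>>> cannot combine by function application — type clash.

type clash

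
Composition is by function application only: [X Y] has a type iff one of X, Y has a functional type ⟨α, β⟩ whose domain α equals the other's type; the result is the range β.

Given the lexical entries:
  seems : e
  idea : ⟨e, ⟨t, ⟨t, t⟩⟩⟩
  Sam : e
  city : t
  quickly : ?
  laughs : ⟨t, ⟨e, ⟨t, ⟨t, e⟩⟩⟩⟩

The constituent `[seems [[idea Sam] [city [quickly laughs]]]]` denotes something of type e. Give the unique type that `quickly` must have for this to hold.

For [seems [[idea Sam] [city [quickly laughs]]]] to have type e with seems of type e, [[idea Sam] [city [quickly laughs]]] must be the function: [[idea Sam] [city [quickly laughs]]] : ⟨e, e⟩.
For [[idea Sam] [city [quickly laughs]]] to have type ⟨e, e⟩ with [idea Sam] of type ⟨t, ⟨t, t⟩⟩, [city [quickly laughs]] must be the function: [city [quickly laughs]] : ⟨⟨t, ⟨t, t⟩⟩, ⟨e, e⟩⟩.
For [city [quickly laughs]] to have type ⟨⟨t, ⟨t, t⟩⟩, ⟨e, e⟩⟩ with city of type t, [quickly laughs] must be the function: [quickly laughs] : ⟨t, ⟨⟨t, ⟨t, t⟩⟩, ⟨e, e⟩⟩⟩.
For [quickly laughs] to have type ⟨t, ⟨⟨t, ⟨t, t⟩⟩, ⟨e, e⟩⟩⟩ with laughs of type ⟨t, ⟨e, ⟨t, ⟨t, e⟩⟩⟩⟩, quickly must be the function: quickly : ⟨⟨t, ⟨e, ⟨t, ⟨t, e⟩⟩⟩⟩, ⟨t, ⟨⟨t, ⟨t, t⟩⟩, ⟨e, e⟩⟩⟩⟩.

⟨⟨t, ⟨e, ⟨t, ⟨t, e⟩⟩⟩⟩, ⟨t, ⟨⟨t, ⟨t, t⟩⟩, ⟨e, e⟩⟩⟩⟩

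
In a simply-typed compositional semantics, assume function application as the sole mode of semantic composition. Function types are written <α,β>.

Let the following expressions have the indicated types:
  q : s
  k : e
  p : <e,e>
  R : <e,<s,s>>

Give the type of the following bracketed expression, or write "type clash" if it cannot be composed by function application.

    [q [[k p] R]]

s

[k p]: <e,e> applied to e yields e.
[[k p] R]: <e,<s,s>> applied to e yields <s,s>.
[q [[k p] R]]: <s,s> applied to s yields s.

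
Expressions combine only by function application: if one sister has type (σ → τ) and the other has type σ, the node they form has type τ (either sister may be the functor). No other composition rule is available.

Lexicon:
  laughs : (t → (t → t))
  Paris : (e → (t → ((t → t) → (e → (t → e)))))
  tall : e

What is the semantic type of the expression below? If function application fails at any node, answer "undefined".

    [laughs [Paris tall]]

[Paris tall]: functor Paris : (e → (t → ((t → t) → (e → (t → e))))), argument tall : e; result (t → ((t → t) → (e → (t → e)))).
[laughs [Paris tall]]: (t → (t → t)) and (t → ((t → t) → (e → (t → e)))) cannot combine by function application — type clash.

undefined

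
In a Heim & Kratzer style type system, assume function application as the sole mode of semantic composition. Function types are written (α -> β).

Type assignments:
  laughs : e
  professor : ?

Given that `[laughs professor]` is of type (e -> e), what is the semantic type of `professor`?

At [laughs professor] (required: (e -> e)): laughs is e, which is not a function with range (e -> e); hence professor is the functor — type (e -> (e -> e)).

(e -> (e -> e))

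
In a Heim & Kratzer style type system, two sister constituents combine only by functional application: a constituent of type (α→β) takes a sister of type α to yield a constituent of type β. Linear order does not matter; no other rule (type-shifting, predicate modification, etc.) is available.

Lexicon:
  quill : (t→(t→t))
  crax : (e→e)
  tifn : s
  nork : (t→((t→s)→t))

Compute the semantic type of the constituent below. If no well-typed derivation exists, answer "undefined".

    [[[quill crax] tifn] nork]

undefined

[quill crax]: (t→(t→t)) with (e→e) — neither is a function whose domain matches the other; composition fails here.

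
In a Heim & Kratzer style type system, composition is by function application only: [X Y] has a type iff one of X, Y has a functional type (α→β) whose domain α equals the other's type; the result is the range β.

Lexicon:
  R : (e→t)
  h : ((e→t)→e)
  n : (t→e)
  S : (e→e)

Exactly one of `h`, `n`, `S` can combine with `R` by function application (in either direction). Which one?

h

h — combines: h : ((e→t)→e) takes R : (e→t) as argument, giving e.
n : (t→e) — neither side's domain matches the other.
S : (e→e) — neither side's domain matches the other.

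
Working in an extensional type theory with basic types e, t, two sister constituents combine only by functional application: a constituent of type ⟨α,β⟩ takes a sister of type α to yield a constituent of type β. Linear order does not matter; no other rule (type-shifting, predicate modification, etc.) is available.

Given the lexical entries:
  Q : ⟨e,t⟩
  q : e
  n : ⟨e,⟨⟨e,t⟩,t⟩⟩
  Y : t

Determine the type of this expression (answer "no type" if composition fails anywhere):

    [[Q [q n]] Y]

At [q n], n : ⟨e,⟨⟨e,t⟩,t⟩⟩ takes q : e, giving ⟨⟨e,t⟩,t⟩.
At [Q [q n]], [q n] : ⟨⟨e,t⟩,t⟩ takes Q : ⟨e,t⟩, giving t.
At [[Q [q n]] Y]: neither t nor t can take the other as argument; the node is ill-typed.

no type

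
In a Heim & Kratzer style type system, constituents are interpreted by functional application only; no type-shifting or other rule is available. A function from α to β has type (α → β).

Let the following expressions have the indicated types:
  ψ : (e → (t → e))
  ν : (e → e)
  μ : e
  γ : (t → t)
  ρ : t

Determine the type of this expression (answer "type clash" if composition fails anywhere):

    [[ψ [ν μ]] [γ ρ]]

e

At [ν μ], ν : (e → e) takes μ : e, giving e.
At [ψ [ν μ]], ψ : (e → (t → e)) takes [ν μ] : e, giving (t → e).
At [γ ρ], γ : (t → t) takes ρ : t, giving t.
At [[ψ [ν μ]] [γ ρ]], [ψ [ν μ]] : (t → e) takes [γ ρ] : t, giving e.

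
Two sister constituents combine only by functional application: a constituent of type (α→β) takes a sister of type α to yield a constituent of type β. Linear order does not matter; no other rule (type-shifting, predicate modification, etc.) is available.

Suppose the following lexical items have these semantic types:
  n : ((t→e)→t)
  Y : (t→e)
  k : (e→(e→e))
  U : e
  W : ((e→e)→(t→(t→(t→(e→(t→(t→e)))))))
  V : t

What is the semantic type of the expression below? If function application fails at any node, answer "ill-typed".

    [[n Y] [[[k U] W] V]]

[n Y]: n is ((t→e)→t), Y is (t→e); result t.
[k U]: k is (e→(e→e)), U is e; result (e→e).
[[k U] W]: W is ((e→e)→(t→(t→(t→(e→(t→(t→e))))))), [k U] is (e→e); result (t→(t→(t→(e→(t→(t→e)))))).
[[[k U] W] V]: [[k U] W] is (t→(t→(t→(e→(t→(t→e)))))), V is t; result (t→(t→(e→(t→(t→e))))).
[[n Y] [[[k U] W] V]]: [[[k U] W] V] is (t→(t→(e→(t→(t→e))))), [n Y] is t; result (t→(e→(t→(t→e)))).

(t→(e→(t→(t→e))))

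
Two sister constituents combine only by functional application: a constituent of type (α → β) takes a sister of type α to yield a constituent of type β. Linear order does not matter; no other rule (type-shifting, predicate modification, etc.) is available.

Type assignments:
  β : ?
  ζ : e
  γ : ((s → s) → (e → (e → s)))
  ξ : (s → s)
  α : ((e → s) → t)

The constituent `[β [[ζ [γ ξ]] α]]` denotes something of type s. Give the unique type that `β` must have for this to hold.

(t → s)

At [β [[ζ [γ ξ]] α]] (required: s): [[ζ [γ ξ]] α] is t, which is not a function with range s; hence β is the functor — type (t → s).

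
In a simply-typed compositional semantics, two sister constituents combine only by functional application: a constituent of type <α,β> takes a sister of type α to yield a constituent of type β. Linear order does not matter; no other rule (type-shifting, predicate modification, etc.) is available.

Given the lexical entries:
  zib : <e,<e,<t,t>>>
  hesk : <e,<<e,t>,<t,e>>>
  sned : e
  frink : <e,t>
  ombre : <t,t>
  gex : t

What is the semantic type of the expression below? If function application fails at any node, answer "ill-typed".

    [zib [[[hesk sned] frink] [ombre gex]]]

At [hesk sned], hesk : <e,<<e,t>,<t,e>>> takes sned : e, giving <<e,t>,<t,e>>.
At [[hesk sned] frink], [hesk sned] : <<e,t>,<t,e>> takes frink : <e,t>, giving <t,e>.
At [ombre gex], ombre : <t,t> takes gex : t, giving t.
At [[[hesk sned] frink] [ombre gex]], [[hesk sned] frink] : <t,e> takes [ombre gex] : t, giving e.
At [zib [[[hesk sned] frink] [ombre gex]]], zib : <e,<e,<t,t>>> takes [[[hesk sned] frink] [ombre gex]] : e, giving <e,<t,t>>.

<e,<t,t>>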